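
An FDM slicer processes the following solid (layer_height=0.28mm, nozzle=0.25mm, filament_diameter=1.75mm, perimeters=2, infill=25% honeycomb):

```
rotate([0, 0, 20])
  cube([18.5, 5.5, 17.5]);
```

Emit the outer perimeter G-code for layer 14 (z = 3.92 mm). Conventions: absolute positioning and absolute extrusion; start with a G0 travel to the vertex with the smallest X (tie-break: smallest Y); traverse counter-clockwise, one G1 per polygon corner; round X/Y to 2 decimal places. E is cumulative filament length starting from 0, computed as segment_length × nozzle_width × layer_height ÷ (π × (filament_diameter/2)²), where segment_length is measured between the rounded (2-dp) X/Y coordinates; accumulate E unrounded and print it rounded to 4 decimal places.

At z = 3.92 mm: the cube (footprint 18.5×5.5) is included at this height; (rotated 20° about Z; rotation is an isometry so areas/perimeters/island counts are preserved). The outline is a single polygon with 4 vertices. Extrusion per mm of travel: 0.25 × 0.28 / (π × 0.875²) = 0.029103. Accumulating E over each segment gives final E = 1.3968.

G0 X-1.88 Y5.17 Z3.92
G1 X0.00 Y0.00 E0.1601
G1 X17.38 Y6.33 E0.6984
G1 X15.50 Y11.50 E0.8585
G1 X-1.88 Y5.17 E1.3968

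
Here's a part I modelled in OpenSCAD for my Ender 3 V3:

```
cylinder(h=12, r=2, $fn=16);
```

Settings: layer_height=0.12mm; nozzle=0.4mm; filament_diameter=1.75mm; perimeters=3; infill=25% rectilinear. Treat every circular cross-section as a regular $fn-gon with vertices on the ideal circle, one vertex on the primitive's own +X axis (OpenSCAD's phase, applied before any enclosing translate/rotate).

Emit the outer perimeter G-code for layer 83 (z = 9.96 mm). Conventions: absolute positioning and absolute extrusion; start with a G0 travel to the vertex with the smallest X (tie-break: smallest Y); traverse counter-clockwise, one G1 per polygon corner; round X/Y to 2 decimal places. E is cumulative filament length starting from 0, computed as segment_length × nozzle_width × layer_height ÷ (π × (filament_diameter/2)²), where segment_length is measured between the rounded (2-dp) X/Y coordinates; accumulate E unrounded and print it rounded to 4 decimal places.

At z = 9.96 mm: the r=2 cylinder contributes a regular 16-gon of circumradius 2. The outline is a single polygon with 16 vertices. Extrusion per mm of travel: 0.4 × 0.12 / (π × 0.875²) = 0.019956. Accumulating E over each segment gives final E = 0.2492.

G0 X-2.00 Y0.00 Z9.96
G1 X-1.85 Y-0.77 E0.0157
G1 X-1.41 Y-1.41 E0.0312
G1 X-0.77 Y-1.85 E0.0467
G1 X0.00 Y-2.00 E0.0623
G1 X0.77 Y-1.85 E0.0780
G1 X1.41 Y-1.41 E0.0935
G1 X1.85 Y-0.77 E0.1090
G1 X2.00 Y0.00 E0.1246
G1 X1.85 Y0.77 E0.1403
G1 X1.41 Y1.41 E0.1558
G1 X0.77 Y1.85 E0.1713
G1 X0.00 Y2.00 E0.1869
G1 X-0.77 Y1.85 E0.2026
G1 X-1.41 Y1.41 E0.2181
G1 X-1.85 Y0.77 E0.2336
G1 X-2.00 Y0.00 E0.2492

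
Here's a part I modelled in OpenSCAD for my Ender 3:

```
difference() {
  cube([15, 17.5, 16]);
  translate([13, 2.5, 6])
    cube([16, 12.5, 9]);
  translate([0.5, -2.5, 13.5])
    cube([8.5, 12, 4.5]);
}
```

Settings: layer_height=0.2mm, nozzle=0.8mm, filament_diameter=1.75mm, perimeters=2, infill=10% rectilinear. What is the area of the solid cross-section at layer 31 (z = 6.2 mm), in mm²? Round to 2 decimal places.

At z = 6.2 mm: the cube is present — its section is the full 15×17.5 rectangle (area 262.50 mm²); the 16×12.5 cube at (13, 2.5) contributes its full rectangle (area 200.00 mm²); the cube at (0.5, -2.5) is absent (z outside [13.5, 18]); Taking the first minus the rest: starting from the 15×17.5 cube (262.50 mm²), the 16×12.5 cube at (13, 2.5) partially overlaps it — only the 25.00 mm² overlap (of its 200.00 mm²) is removed, clipping the outline — area = 237.50 mm². Overall, the cross-section is a single solid region. Net area = 237.50 mm².

237.50 mm²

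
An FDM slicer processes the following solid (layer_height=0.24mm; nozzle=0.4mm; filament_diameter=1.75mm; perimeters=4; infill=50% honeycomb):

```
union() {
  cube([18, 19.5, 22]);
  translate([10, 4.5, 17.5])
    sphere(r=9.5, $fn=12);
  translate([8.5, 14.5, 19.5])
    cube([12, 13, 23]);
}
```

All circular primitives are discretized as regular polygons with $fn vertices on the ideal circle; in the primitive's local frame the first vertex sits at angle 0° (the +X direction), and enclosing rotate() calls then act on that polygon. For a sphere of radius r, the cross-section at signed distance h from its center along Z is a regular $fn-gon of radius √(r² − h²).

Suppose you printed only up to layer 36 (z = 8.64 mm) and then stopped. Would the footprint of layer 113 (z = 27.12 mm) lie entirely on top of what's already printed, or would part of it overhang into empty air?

part overhangs

Compare the two slices. At z = 8.64: the cube (footprint 18×19.5) is included at this height (area 351.00 mm²); the r=9.5 sphere at (10, 4.5) contributes a regular 12-gon of circumradius √(9.5²−8.86²) = 3.428 (area = (12/2)·3.428²·sin(360°/12) = 35.25 mm²); the cube at (8.5, 14.5) is not intersected at this z (z outside [19.5, 42.5]); Taking the union: the r=9.5 sphere at (10, 4.5) lies entirely inside the 18×19.5 cube, so the union is just the 18×19.5 cube — area = 351.00 mm². At z = 27.12: the cube is absent (z outside [0, 22]); the sphere at (10, 4.5) is not intersected at this z (|z−center|=9.620 > r=9.5); the 12×13 cube at (8.5, 14.5) contributes its full rectangle (area 156.00 mm²); Taking the union: only the 12×13 cube at (8.5, 14.5) is present, so the union is just that shape — area = 156.00 mm². Checking containment: at z = 27.12 the cross-section extends beyond the z = 8.64 cross-section by about 108.50 mm².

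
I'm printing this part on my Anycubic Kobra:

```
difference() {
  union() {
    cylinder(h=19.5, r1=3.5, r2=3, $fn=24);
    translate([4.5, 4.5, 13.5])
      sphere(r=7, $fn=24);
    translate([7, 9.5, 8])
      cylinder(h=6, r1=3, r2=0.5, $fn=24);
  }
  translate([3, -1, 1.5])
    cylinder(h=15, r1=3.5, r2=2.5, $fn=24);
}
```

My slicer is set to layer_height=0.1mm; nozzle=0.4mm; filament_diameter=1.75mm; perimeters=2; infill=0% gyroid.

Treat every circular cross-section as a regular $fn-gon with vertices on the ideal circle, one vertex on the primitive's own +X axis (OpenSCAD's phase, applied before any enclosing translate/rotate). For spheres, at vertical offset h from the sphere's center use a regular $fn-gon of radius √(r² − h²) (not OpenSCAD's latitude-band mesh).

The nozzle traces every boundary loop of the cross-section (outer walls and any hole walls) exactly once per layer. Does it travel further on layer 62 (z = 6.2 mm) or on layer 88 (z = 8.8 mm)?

Layer 62 (z = 6.2): the cone (r1=3.5→r2=3) has section circumradius 3.341 here — a regular 24-gon (perimeter = 2·24·3.341·sin(180°/24) = 20.93 mm); the sphere at (4.5, 4.5) is absent (|z−center|=7.300 > r=7); the cone at (7, 9.5) does not reach this height (z outside [8, 14]); Taking the union: only the cone is present, so the union is just that shape — boundary = 20.93 mm; the cone at (3, -1) (r1=3.5→r2=2.5) has section circumradius 3.187 here — a regular 24-gon (perimeter = 2·24·3.187·sin(180°/24) = 19.97 mm); After the difference (first − rest): starting from the result so far, the cone at (3, -1) partially overlaps it — only the 13.40 mm² overlap (of its 31.54 mm²) is removed, clipping the outline — boundary = 21.14 mm. So its perimeter = 21.14 mm. Layer 88 (z = 8.8): the cone contributes a regular 24-gon of circumradius 3.274 (interpolated between r1=3.5 and r2=3 at t=0.451) (perimeter = 2·24·3.274·sin(180°/24) = 20.51 mm); the r=7 sphere at (4.5, 4.5) slices to a regular 24-gon of circumradius 5.187 (√(r²−h²) with h=4.7 from center) (perimeter = 2·24·5.187·sin(180°/24) = 32.50 mm); the cone at (7, 9.5): at t=0.133 of its height the radius interpolates to r₁+(r₂−r₁)t = 2.667, giving a regular 24-gon of that circumradius (perimeter = 2·24·2.667·sin(180°/24) = 16.71 mm); Combining (union): the regions partially overlap (shared area 15.11 mm²), so the edge portions inside another operand are dropped and the merged outline is re-measured after clipping — boundary = 46.75 mm; the cone at (3, -1) (r1=3.5→r2=2.5) has section circumradius 3.013 here — a regular 24-gon (perimeter = 2·24·3.013·sin(180°/24) = 18.88 mm); After the difference (first − rest): starting from the result so far, the cone at (3, -1) partially overlaps it — only the 17.41 mm² overlap (of its 28.20 mm²) is removed, clipping the outline — boundary = 51.56 mm. So its perimeter = 51.56 mm. Layer 88 is larger (51.56 vs 21.14 mm).

layer 88 (z = 8.8 mm)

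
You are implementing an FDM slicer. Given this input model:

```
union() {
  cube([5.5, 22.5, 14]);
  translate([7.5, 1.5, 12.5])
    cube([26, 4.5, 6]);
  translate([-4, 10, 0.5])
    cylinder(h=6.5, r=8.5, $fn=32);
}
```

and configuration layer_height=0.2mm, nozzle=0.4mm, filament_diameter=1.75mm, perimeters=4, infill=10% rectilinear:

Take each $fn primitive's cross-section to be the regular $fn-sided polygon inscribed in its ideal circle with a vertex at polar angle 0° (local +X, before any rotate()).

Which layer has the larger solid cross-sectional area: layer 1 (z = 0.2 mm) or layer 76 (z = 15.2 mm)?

Layer 1 (z = 0.2): the 5.5×22.5 cube contributes its full rectangle (area 123.75 mm²); the cube at (7.5, 1.5) does not reach this height (z outside [12.5, 18.5]); the cylinder at (-4, 10) is absent (z outside [0.5, 7]); Merging all regions: only the 5.5×22.5 cube is present, so the union is just that shape — area = 123.75 mm². So its area = 123.75 mm². Layer 76 (z = 15.2): the cube is absent (z outside [0, 14]); the cube at (7.5, 1.5) is present — its section is the full 26×4.5 rectangle (area 117.00 mm²); the cylinder at (-4, 10) is not intersected at this z (z outside [0.5, 7]); Merging all regions: only the 26×4.5 cube at (7.5, 1.5) is present, so the union is just that shape — area = 117.00 mm². So its area = 117.00 mm². Layer 1 is larger (123.75 vs 117.00 mm²).

layer 1 (z = 0.2 mm)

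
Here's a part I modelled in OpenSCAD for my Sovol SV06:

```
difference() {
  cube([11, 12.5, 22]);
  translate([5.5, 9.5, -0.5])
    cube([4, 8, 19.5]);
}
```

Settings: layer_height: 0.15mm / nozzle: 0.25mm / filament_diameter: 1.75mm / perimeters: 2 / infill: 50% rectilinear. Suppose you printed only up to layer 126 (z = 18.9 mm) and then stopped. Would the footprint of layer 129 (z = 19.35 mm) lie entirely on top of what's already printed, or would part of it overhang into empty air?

Compare the two slices. At z = 18.9: the cube (footprint 11×12.5) is included at this height (area 137.50 mm²); the cube at (5.5, 9.5) (footprint 4×8) is included at this height (area 32.00 mm²); Taking the first minus the rest: starting from the 11×12.5 cube (137.50 mm²), the 4×8 cube at (5.5, 9.5) partially overlaps it — only the 12.00 mm² overlap (of its 32.00 mm²) is removed, clipping the outline — area = 125.50 mm². At z = 19.35: the 11×12.5 cube contributes its full rectangle (area 137.50 mm²); the cube at (5.5, 9.5) is absent (z outside [-0.5, 19]); Taking the first minus the rest: none of the subtracted shapes is present at this height, so the 11×12.5 cube is unchanged — area = 137.50 mm². Checking containment: at z = 19.35 the cross-section extends beyond the z = 18.9 cross-section by about 12.00 mm².

part overhangs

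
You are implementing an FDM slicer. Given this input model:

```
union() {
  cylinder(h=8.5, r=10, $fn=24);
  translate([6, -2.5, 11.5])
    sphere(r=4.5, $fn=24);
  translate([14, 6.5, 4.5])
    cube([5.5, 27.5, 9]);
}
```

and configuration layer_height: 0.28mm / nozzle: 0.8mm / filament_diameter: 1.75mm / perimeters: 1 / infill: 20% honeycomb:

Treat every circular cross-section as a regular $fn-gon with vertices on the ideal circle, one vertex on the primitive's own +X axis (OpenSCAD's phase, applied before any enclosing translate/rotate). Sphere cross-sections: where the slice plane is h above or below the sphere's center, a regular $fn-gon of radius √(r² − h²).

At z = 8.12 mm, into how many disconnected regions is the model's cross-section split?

2

At z = 8.12 mm: the r=10 cylinder contributes a regular 24-gon of circumradius 10; the r=4.5 sphere at (6, -2.5) contributes a regular 24-gon of circumradius √(4.5²−3.38²) = 2.971; the 5.5×27.5 cube at (14, 6.5) contributes its full rectangle; Combining (union): the regions partially overlap (shared area 27.41 mm²), so overlapping operands fuse into one piece — 2 connected regions. The result has 2 disconnected regions.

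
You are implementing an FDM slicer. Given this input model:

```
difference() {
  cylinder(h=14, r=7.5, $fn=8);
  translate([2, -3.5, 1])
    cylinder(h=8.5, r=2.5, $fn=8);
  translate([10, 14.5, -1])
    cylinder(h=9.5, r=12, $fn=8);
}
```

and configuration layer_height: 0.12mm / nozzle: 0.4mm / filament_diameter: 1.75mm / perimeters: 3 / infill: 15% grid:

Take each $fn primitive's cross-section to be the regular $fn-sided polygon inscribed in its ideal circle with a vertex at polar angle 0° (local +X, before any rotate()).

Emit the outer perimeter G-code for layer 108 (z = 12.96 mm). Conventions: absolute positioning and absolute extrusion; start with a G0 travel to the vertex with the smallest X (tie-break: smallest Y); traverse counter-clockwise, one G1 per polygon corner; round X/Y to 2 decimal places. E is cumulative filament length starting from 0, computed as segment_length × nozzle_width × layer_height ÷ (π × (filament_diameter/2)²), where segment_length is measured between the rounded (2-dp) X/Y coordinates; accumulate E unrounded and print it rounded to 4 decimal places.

At z = 12.96 mm: the r=7.5 cylinder contributes a regular 8-gon of circumradius 7.5; the cylinder at (2, -3.5) is absent (z outside [1, 9.5]); the cylinder at (10, 14.5) does not reach this height (z outside [-1, 8.5]); Taking the first minus the rest: none of the subtracted shapes is present at this height, so the r=7.5 cylinder is unchanged — 1 connected region. The outline is a single polygon with 8 vertices. Extrusion per mm of travel: 0.4 × 0.12 / (π × 0.875²) = 0.019956. Accumulating E over each segment gives final E = 0.9161.

G0 X-7.50 Y0.00 Z12.96
G1 X-5.30 Y-5.30 E0.1145
G1 X0.00 Y-7.50 E0.2290
G1 X5.30 Y-5.30 E0.3436
G1 X7.50 Y0.00 E0.4581
G1 X5.30 Y5.30 E0.5726
G1 X0.00 Y7.50 E0.6871
G1 X-5.30 Y5.30 E0.8016
G1 X-7.50 Y0.00 E0.9161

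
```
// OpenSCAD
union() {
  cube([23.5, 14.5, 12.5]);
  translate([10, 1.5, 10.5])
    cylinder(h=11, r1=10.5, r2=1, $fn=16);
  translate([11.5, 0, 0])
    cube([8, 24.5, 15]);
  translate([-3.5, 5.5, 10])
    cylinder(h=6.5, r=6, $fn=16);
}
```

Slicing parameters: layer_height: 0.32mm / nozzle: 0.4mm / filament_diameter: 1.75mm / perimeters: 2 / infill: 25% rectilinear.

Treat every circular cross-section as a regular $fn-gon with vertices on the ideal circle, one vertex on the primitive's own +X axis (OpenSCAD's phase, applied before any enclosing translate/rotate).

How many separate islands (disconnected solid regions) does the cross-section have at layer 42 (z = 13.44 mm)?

At z = 13.44 mm: the cube is not intersected at this z (z outside [0, 12.5]); the cone at (10, 1.5): at t=0.267 of its height the radius interpolates to r₁+(r₂−r₁)t = 7.961, giving a regular 16-gon of that circumradius; the 8×24.5 cube at (11.5, 0) contributes its full rectangle; the r=6 cylinder at (-3.5, 5.5) contributes a regular 16-gon of circumradius 6; Combining (union): the regions partially overlap (shared area 46.26 mm²), so overlapping operands fuse into one piece — 2 connected regions. Overall, the cross-section has 2 separate islands. Island count = 2.

2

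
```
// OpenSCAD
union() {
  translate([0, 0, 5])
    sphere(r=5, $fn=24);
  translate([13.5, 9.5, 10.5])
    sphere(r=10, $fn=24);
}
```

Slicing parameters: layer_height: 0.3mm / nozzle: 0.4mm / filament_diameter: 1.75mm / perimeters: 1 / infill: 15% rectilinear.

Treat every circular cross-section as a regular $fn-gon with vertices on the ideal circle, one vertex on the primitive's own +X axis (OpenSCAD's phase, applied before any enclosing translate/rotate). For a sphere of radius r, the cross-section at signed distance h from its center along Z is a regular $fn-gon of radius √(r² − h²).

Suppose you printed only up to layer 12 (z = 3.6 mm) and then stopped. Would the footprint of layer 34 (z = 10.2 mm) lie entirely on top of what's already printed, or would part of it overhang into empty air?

part overhangs

Compare the two slices. At z = 3.6: the r=5 sphere contributes a regular 24-gon of circumradius √(5²−1.4²) = 4.800 (area = (24/2)·4.800²·sin(360°/24) = 71.56 mm²); the sphere at (13.5, 9.5): section is a regular 24-gon, circumradius = √(r²−h²) = √(10²−6.9²) = 7.238 (area = (24/2)·7.238²·sin(360°/24) = 162.71 mm²); Taking the union: the 2 present regions are separate (no shared area or edge), so areas and boundary lengths simply add and each stays a separate island — area = 234.27 mm². At z = 10.2: the sphere is absent (|z−center|=5.200 > r=5); the sphere at (13.5, 9.5): section is a regular 24-gon, circumradius = √(r²−h²) = √(10²−0.3²) = 9.995 (area = (24/2)·9.995²·sin(360°/24) = 310.30 mm²); Taking the union: only the r=10 sphere at (13.5, 9.5) is present, so the union is just that shape — area = 310.30 mm². Checking containment: at z = 10.2 the cross-section extends beyond the z = 3.6 cross-section by about 147.59 mm².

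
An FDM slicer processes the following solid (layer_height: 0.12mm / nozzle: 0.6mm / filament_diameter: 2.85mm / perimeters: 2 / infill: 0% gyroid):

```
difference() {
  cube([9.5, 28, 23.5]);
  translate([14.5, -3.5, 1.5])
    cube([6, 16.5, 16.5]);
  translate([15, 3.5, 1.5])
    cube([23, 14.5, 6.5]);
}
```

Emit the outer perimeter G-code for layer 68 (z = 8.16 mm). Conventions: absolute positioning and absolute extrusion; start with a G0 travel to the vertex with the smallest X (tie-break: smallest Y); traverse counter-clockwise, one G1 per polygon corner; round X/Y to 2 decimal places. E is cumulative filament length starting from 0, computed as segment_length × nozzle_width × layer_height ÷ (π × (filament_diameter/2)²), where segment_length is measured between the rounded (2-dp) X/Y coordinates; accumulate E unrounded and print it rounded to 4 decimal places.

At z = 8.16 mm: the cube is present — its section is the full 9.5×28 rectangle; the 6×16.5 cube at (14.5, -3.5) contributes its full rectangle; the cube at (15, 3.5) does not reach this height (z outside [1.5, 8]); Taking the first minus the rest: starting from the 9.5×28 cube, the 6×16.5 cube at (14.5, -3.5) misses the remaining region (no effect) — 1 connected region. The outline is a single polygon with 4 vertices. Extrusion per mm of travel: 0.6 × 0.12 / (π × 1.425²) = 0.011286. Accumulating E over each segment gives final E = 0.8465.

G0 X0.00 Y0.00 Z8.16
G1 X9.50 Y0.00 E0.1072
G1 X9.50 Y28.00 E0.4232
G1 X0.00 Y28.00 E0.5305
G1 X0.00 Y0.00 E0.8465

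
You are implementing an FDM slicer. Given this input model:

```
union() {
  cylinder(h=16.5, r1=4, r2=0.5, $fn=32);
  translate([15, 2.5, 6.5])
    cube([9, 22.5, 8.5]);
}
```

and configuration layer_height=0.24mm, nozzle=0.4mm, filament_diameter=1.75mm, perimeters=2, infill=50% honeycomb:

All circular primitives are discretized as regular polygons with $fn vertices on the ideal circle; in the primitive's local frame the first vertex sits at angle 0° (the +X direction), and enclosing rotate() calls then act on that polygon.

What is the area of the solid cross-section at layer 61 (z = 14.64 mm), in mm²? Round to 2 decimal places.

At z = 14.64 mm: the cone (r1=4→r2=0.5) has section circumradius 0.895 here — a regular 32-gon (area = (32/2)·0.895²·sin(360°/32) = 2.50 mm²); the cube at (15, 2.5) is present — its section is the full 9×22.5 rectangle (area 202.50 mm²); Merging all regions: the 2 present regions are separate (no shared area or edge), so areas and boundary lengths simply add and each stays a separate island — area = 205.00 mm². Overall, the cross-section has 2 separate islands. Net area = 205.00 mm².

205.00 mm²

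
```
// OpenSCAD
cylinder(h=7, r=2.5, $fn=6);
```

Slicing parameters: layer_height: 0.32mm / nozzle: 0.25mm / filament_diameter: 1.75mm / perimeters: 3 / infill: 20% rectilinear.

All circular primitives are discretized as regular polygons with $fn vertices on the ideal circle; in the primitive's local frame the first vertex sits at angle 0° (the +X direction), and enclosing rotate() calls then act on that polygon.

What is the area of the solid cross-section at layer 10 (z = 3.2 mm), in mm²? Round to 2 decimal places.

16.24 mm²

At z = 3.2 mm: the cylinder: section is a regular 6-gon, circumradius r=2.5 (area = (6/2)·2.500²·sin(360°/6) = 16.24 mm²). Overall, the cross-section is a single solid region. Net area = 16.24 mm².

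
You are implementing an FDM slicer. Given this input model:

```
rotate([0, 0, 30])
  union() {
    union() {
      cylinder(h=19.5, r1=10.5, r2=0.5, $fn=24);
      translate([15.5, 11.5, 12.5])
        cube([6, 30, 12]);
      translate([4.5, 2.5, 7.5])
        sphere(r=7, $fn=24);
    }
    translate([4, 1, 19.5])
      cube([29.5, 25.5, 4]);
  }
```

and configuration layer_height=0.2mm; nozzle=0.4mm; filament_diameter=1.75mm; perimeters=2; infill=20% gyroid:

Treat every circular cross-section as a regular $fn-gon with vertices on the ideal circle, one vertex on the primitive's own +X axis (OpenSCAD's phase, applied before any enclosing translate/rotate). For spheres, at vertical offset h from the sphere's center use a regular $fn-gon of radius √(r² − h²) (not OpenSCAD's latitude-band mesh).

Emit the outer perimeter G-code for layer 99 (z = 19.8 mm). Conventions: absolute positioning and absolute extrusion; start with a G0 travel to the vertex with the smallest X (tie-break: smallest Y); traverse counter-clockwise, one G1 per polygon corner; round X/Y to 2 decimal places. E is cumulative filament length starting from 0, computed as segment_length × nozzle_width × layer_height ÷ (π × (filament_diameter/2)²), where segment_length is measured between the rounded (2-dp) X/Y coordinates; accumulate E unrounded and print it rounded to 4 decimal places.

G0 X-9.79 Y24.95 Z19.80
G1 X2.96 Y2.87 E0.8480
G1 X28.51 Y17.62 E1.8293
G1 X15.76 Y39.70 E2.6773
G1 X5.37 Y33.70 E3.0764
G1 X-2.13 Y46.69 E3.5752
G1 X-7.33 Y43.69 E3.7749
G1 X0.17 Y30.70 E4.2738
G1 X-9.79 Y24.95 E4.6563

At z = 19.8 mm: the cone is not intersected at this z (z outside [0, 19.5]); the cube at (15.5, 11.5) is present — its section is the full 6×30 rectangle; the sphere at (4.5, 2.5) is not intersected at this z (|z−center|=12.300 > r=7); Taking the union: only the 6×30 cube at (15.5, 11.5) is present, so the union is just that shape — 1 connected region; the cube at (4, 1) (footprint 29.5×25.5) is included at this height; Combining (union): the regions partially overlap (shared area 90.00 mm²), so overlapping operands fuse into one piece — 1 connected region; (whole slice rotated 30° about Z — lengths, areas and connectivity unchanged). The outline is a single polygon with 8 vertices. Extrusion per mm of travel: 0.4 × 0.2 / (π × 0.875²) = 0.033260. Accumulating E over each segment gives final E = 4.6563.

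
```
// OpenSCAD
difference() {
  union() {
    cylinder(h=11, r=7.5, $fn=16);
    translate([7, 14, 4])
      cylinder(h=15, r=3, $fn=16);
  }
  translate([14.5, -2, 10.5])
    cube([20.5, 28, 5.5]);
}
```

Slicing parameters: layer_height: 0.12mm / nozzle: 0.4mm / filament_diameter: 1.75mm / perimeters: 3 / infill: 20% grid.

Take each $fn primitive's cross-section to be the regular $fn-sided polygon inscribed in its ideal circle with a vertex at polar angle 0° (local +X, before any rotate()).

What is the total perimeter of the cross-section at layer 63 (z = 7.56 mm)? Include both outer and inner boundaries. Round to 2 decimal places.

65.55 mm

At z = 7.56 mm: the cylinder: section is a regular 16-gon, circumradius r=7.5 (perimeter = 2·16·7.500·sin(180°/16) = 46.82 mm); the r=3 cylinder at (7, 14) contributes a regular 16-gon of circumradius 3 (perimeter = 2·16·3.000·sin(180°/16) = 18.73 mm); Merging all regions: the 2 present regions are separate (no shared area or edge), so areas and boundary lengths simply add and each stays a separate island — boundary = 65.55 mm; the cube at (14.5, -2) is absent (z outside [10.5, 16]); After the difference (first − rest): none of the subtracted shapes is present at this height, so the result so far is unchanged — boundary = 65.55 mm. Overall, the cross-section has 2 separate islands. Total boundary length (outer) = 65.55 mm.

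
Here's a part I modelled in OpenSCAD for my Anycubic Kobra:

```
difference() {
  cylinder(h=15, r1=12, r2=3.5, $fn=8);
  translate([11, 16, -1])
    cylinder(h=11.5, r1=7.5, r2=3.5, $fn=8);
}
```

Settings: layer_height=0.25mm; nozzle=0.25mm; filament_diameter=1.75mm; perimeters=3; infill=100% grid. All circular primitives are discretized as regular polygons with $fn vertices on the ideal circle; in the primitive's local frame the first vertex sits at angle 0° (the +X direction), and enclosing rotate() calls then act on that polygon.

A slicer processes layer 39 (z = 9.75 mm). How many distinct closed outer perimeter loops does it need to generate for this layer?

At z = 9.75 mm: the cone (r1=12→r2=3.5) has section circumradius 6.475 here — a regular 8-gon; the cone at (11, 16) (r1=7.5→r2=3.5) has section circumradius 3.761 here — a regular 8-gon; After the difference (first − rest): starting from the cone, the cone at (11, 16) misses the remaining region (no effect) — 1 connected region. The result has 1 disconnected region.

1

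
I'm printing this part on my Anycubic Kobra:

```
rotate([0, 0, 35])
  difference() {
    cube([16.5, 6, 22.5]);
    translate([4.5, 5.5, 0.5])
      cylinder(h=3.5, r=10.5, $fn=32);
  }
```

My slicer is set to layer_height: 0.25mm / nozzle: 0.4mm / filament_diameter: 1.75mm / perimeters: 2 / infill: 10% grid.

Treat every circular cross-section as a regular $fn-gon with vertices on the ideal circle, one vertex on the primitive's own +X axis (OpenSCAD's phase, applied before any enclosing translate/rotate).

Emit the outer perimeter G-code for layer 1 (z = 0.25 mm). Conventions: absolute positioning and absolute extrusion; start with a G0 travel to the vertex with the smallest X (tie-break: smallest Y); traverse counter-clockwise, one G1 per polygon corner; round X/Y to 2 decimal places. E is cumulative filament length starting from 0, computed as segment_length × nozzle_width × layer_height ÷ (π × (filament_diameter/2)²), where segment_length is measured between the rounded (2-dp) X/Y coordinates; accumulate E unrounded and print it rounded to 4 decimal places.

At z = 0.25 mm: the 16.5×6 cube contributes its full rectangle; the cylinder at (4.5, 5.5) does not reach this height (z outside [0.5, 4]); Taking the first minus the rest: none of the subtracted shapes is present at this height, so the 16.5×6 cube is unchanged — 1 connected region; (rotated 35° about Z; rotation is an isometry so areas/perimeters/island counts are preserved). The outline is a single polygon with 4 vertices. Extrusion per mm of travel: 0.4 × 0.25 / (π × 0.875²) = 0.041575. Accumulating E over each segment gives final E = 1.8710.

G0 X-3.44 Y4.91 Z0.25
G1 X0.00 Y0.00 E0.2492
G1 X13.52 Y9.46 E0.9353
G1 X10.07 Y14.38 E1.1851
G1 X-3.44 Y4.91 E1.8710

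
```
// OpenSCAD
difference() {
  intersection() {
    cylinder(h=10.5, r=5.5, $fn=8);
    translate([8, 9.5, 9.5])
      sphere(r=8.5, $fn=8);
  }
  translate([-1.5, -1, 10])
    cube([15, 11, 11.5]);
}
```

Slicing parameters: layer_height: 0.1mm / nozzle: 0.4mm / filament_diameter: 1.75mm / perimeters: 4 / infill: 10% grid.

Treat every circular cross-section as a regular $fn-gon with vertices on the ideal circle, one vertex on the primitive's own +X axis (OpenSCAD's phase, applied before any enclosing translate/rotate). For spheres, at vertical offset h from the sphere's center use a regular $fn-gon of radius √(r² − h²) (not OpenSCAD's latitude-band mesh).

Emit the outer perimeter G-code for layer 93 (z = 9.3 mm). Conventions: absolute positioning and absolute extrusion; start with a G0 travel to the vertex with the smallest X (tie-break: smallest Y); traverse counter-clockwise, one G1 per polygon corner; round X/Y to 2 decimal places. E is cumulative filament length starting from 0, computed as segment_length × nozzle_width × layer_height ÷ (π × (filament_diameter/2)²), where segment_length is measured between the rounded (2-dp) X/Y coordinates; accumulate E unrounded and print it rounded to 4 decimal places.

At z = 9.3 mm: the r=5.5 cylinder gives a regular 8-gon of circumradius 5.5 (constant along its height); the r=8.5 sphere at (8, 9.5) slices to a regular 8-gon of circumradius 8.498 (√(r²−h²) with h=0.2 from center); Taking the intersection: the r=8.5 sphere at (8, 9.5) partially overlaps the r=5.5 cylinder; clipping to the common part keeps 2.95 mm² — 1 connected region; the cube at (-1.5, -1) does not reach this height (z outside [10, 21.5]); Subtracting the remaining from the first: none of the subtracted shapes is present at this height, so the result so far is unchanged — 1 connected region. The outline is a single polygon with 4 vertices. Extrusion per mm of travel: 0.4 × 0.1 / (π × 0.875²) = 0.016630. Accumulating E over each segment gives final E = 0.1411.

G0 X1.40 Y4.92 Z9.30
G1 X1.99 Y3.49 E0.0257
G1 X4.48 Y2.46 E0.0705
G1 X3.89 Y3.89 E0.0963
G1 X1.40 Y4.92 E0.1411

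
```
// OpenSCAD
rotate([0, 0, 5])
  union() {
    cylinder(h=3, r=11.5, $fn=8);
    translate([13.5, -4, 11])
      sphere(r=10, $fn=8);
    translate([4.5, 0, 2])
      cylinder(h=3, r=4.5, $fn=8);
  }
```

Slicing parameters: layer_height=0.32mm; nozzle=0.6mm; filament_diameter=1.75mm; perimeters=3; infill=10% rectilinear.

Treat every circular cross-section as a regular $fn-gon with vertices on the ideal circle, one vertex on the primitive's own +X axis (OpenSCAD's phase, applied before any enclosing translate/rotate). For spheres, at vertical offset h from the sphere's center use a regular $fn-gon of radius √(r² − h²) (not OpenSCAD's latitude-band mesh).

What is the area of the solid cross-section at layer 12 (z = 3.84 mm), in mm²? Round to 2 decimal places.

191.92 mm²

At z = 3.84 mm: the cylinder is not intersected at this z (z outside [0, 3]); the r=10 sphere at (13.5, -4) slices to a regular 8-gon of circumradius 6.981 (√(r²−h²) with h=7.16 from center) (area = (8/2)·6.981²·sin(360°/8) = 137.84 mm²); the cylinder at (4.5, 0): section is a regular 8-gon, circumradius r=4.5 (area = (8/2)·4.500²·sin(360°/8) = 57.28 mm²); Combining (union): the regions partially overlap — summed areas 195.12 mm² minus the doubly-counted overlap 3.20 mm² gives 191.92 mm² — area = 191.92 mm²; (rotated 5° about Z; rotation is an isometry so areas/perimeters/island counts are preserved). Overall, the cross-section is a single solid region. Net area = 191.92 mm².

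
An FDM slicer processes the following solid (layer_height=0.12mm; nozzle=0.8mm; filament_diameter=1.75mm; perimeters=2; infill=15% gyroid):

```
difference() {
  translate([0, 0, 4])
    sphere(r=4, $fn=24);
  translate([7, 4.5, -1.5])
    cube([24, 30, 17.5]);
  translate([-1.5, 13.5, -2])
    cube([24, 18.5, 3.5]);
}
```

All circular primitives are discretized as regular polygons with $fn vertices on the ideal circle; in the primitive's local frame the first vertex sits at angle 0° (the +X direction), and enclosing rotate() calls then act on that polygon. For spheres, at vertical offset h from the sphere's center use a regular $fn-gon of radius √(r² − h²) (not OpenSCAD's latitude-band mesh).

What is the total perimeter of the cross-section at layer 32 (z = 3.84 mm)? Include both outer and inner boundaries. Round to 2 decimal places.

25.04 mm

At z = 3.84 mm: the r=4 sphere contributes a regular 24-gon of circumradius √(4²−0.16²) = 3.997 (perimeter = 2·24·3.997·sin(180°/24) = 25.04 mm); the cube at (7, 4.5) (footprint 24×30) is included at this height (perimeter 108.00 mm); the cube at (-1.5, 13.5) does not reach this height (z outside [-2, 1.5]); Taking the first minus the rest: starting from the r=4 sphere, the 24×30 cube at (7, 4.5) misses the remaining region (no effect) — boundary = 25.04 mm. Overall, the cross-section is a single solid region. Total boundary length (outer) = 25.04 mm.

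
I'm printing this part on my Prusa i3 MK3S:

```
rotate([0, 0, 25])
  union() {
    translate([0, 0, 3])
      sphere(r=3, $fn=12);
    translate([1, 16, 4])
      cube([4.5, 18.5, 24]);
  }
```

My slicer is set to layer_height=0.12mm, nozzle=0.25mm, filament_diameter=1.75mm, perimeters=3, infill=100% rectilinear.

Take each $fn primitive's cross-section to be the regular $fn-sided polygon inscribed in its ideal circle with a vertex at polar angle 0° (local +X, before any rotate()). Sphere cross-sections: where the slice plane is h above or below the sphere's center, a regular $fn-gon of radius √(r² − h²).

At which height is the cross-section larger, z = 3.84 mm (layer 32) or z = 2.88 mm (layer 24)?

Layer 32 (z = 3.84): the sphere: section is a regular 12-gon, circumradius = √(r²−h²) = √(3²−0.84²) = 2.880 (area = (12/2)·2.880²·sin(360°/12) = 24.88 mm²); the cube at (1, 16) is not intersected at this z (z outside [4, 28]); Taking the union: only the r=3 sphere is present, so the union is just that shape — area = 24.88 mm²; (rotated 25° about Z; rotation is an isometry so areas/perimeters/island counts are preserved). So its area = 24.88 mm². Layer 24 (z = 2.88): the r=3 sphere contributes a regular 12-gon of circumradius √(3²−0.12²) = 2.998 (area = (12/2)·2.998²·sin(360°/12) = 26.96 mm²); the cube at (1, 16) does not reach this height (z outside [4, 28]); Merging all regions: only the r=3 sphere is present, so the union is just that shape — area = 26.96 mm²; (whole slice rotated 25° about Z — lengths, areas and connectivity unchanged). So its area = 26.96 mm². Layer 24 is larger (26.96 vs 24.88 mm²).

layer 24 (z = 2.88 mm)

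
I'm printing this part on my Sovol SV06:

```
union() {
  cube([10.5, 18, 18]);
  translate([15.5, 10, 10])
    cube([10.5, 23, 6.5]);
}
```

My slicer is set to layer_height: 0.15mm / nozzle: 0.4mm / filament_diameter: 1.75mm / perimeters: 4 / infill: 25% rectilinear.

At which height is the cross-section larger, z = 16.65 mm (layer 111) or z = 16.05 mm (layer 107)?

Layer 111 (z = 16.65): the 10.5×18 cube contributes its full rectangle (area 189.00 mm²); the cube at (15.5, 10) is absent (z outside [10, 16.5]); Combining (union): only the 10.5×18 cube is present, so the union is just that shape — area = 189.00 mm². So its area = 189.00 mm². Layer 107 (z = 16.05): the cube (footprint 10.5×18) is included at this height (area 189.00 mm²); the cube at (15.5, 10) (footprint 10.5×23) is included at this height (area 241.50 mm²); Combining (union): the 2 present regions are separate (no shared area or edge), so areas and boundary lengths simply add and each stays a separate island — area = 430.50 mm². So its area = 430.50 mm². Layer 107 is larger (430.50 vs 189.00 mm²).

layer 107 (z = 16.05 mm)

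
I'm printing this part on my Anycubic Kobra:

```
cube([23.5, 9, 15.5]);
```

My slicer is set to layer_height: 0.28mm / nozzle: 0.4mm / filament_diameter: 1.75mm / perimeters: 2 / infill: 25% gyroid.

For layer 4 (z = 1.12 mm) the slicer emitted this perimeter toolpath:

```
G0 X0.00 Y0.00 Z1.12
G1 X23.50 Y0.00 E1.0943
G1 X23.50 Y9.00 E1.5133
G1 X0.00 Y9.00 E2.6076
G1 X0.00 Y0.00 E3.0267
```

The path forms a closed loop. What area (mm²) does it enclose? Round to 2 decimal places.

Apply the shoelace formula to the sequence of (X, Y) vertices; enclosed area = 211.50 mm².

211.50 mm²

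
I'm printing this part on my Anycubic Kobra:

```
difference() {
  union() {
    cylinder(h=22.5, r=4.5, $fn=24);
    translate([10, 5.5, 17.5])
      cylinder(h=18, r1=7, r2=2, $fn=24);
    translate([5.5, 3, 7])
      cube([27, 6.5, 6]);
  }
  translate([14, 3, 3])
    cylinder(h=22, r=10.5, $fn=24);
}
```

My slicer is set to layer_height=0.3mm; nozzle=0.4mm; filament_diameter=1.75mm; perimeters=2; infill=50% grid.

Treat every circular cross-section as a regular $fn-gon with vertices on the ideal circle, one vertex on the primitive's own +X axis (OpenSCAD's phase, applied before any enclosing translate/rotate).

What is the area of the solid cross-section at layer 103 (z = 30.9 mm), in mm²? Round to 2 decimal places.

At z = 30.9 mm: the cylinder does not reach this height (z outside [0, 22.5]); the cone at (10, 5.5): at t=0.744 of its height the radius interpolates to r₁+(r₂−r₁)t = 3.278, giving a regular 24-gon of that circumradius (area = (24/2)·3.278²·sin(360°/24) = 33.37 mm²); the cube at (5.5, 3) does not reach this height (z outside [7, 13]); Taking the union: only the cone at (10, 5.5) is present, so the union is just that shape — area = 33.37 mm²; the cylinder at (14, 3) is absent (z outside [3, 25]); Taking the first minus the rest: none of the subtracted shapes is present at this height, so the result so far is unchanged — area = 33.37 mm². Overall, the cross-section is a single solid region. Net area = 33.37 mm².

33.37 mm²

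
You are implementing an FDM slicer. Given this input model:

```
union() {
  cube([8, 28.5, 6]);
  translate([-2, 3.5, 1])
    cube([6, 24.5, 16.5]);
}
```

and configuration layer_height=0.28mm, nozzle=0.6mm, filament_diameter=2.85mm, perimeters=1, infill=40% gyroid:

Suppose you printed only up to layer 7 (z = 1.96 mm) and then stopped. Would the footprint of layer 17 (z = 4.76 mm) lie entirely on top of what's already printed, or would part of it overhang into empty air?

Compare the two slices. At z = 1.96: the cube is present — its section is the full 8×28.5 rectangle (area 228.00 mm²); the cube at (-2, 3.5) (footprint 6×24.5) is included at this height (area 147.00 mm²); Merging all regions: the regions partially overlap — summed areas 375.00 mm² minus the doubly-counted overlap 98.00 mm² gives 277.00 mm² — area = 277.00 mm². At z = 4.76: the cube (footprint 8×28.5) is included at this height (area 228.00 mm²); the cube at (-2, 3.5) (footprint 6×24.5) is included at this height (area 147.00 mm²); Taking the union: the regions partially overlap — summed areas 375.00 mm² minus the doubly-counted overlap 98.00 mm² gives 277.00 mm² — area = 277.00 mm². Checking containment: the cross-section at z = 4.76 is a subset of the cross-section at z = 1.96.

entirely on top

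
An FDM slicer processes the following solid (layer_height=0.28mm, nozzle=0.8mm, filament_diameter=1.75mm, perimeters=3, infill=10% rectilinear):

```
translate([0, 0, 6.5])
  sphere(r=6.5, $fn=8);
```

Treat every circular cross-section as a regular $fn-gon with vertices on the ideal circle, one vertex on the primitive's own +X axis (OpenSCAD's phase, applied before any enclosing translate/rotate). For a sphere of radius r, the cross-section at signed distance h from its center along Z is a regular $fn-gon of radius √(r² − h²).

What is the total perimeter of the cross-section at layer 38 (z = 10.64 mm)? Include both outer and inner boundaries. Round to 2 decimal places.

30.68 mm

At z = 10.64 mm: the r=6.5 sphere slices to a regular 8-gon of circumradius 5.011 (√(r²−h²) with h=4.14 from center) (perimeter = 2·8·5.011·sin(180°/8) = 30.68 mm). Overall, the cross-section is a single solid region. Total boundary length (outer) = 30.68 mm.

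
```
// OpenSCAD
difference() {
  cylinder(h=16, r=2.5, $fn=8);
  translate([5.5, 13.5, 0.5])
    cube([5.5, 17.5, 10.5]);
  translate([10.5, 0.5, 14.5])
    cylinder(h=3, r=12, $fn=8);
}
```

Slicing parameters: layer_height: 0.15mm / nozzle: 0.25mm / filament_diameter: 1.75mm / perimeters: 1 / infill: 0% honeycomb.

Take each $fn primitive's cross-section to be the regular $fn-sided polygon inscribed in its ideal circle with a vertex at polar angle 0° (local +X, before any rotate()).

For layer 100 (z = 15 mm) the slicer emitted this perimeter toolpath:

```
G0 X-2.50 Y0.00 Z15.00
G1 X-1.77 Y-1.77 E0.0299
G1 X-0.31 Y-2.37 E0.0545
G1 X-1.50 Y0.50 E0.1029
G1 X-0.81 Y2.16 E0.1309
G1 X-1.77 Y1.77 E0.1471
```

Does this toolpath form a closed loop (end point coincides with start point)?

Start point (G0): (-2.50, 0.00). End point (last G1): the path does not return to the start — open.

no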